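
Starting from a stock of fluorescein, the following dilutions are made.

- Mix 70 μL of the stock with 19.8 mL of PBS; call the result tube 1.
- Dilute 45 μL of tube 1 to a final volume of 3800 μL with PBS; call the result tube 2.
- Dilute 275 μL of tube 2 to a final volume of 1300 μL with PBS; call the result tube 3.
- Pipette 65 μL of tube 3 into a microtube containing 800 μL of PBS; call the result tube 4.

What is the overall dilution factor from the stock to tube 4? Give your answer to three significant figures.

1.51 × 10^6

Step 1: 70 μL + 19.8 mL = 19870 μL total → factor 19870/70 = 283.86
Step 2: 45 μL brought to 3800 μL → factor 3800/45 = 84.444
Step 3: 275 μL brought to 1300 μL → factor 1300/275 = 4.7273
Step 4: 65 μL + 800 μL = 865 μL total → factor 865/65 = 13.308
Overall dilution factor = 283.86 × 84.444 × 4.7273 × 13.308 = 1.5079 × 10^6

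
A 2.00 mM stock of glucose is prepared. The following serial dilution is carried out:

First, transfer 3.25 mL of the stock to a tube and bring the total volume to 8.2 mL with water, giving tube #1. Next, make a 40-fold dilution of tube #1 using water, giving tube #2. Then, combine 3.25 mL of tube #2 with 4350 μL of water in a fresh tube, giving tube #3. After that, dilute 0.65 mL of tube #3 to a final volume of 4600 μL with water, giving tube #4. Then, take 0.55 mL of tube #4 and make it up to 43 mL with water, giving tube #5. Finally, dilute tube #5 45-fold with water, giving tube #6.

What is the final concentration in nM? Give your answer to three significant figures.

Step 1: 3.25 mL brought to 8.2 mL → factor 8.2/3.25 = 2.5231
Step 2: 40-fold → factor 40
Step 3: 3.25 mL + 4350 μL = 7.6 mL total → factor 7.6/3.25 = 2.3385
Step 4: 0.65 mL brought to 4600 μL → factor 4.6/0.65 = 7.0769
Step 5: 0.55 mL brought to 43 mL → factor 43/0.55 = 78.182
Step 6: 45-fold → factor 45
Overall dilution factor = 2.5231 × 40 × 2.3385 × 7.0769 × 78.182 × 45 = 5.876 × 10^6
Final = 2.00 mM / 5.876 × 10^6 = 3.404 × 10^-7 mM = 0.340 nM

0.340 nM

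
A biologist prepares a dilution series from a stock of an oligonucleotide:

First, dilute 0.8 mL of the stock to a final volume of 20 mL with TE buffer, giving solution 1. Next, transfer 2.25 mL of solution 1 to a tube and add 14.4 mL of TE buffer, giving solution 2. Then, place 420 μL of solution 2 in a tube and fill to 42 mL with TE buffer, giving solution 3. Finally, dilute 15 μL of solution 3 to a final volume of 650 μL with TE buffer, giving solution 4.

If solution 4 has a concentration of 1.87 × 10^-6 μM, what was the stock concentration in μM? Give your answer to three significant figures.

Step 1: 0.8 mL brought to 20 mL → factor 20/0.8 = 25
Step 2: 2.25 mL + 14.4 mL = 16.65 mL total → factor 16.65/2.25 = 7.4
Step 3: 420 μL brought to 42 mL → factor 42000/420 = 100
Step 4: 15 μL brought to 650 μL → factor 650/15 = 43.333
Overall dilution factor = 25 × 7.4 × 100 × 43.333 = 8.0167 × 10^5
Stock = 1.87 × 10^-6 μM × 8.0167 × 10^5 = 1.50 μM

1.50 μM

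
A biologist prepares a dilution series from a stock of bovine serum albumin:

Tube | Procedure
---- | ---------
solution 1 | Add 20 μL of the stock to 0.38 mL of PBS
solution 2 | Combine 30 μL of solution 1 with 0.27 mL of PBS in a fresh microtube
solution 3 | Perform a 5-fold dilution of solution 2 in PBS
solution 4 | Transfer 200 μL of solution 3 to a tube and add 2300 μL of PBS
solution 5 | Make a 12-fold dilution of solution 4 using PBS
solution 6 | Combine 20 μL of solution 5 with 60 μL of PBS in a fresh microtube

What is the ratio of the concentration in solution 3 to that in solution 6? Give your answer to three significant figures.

600

Step 1: 20 μL + 0.38 mL = 400 μL total → factor 400/20 = 20
Step 2: 30 μL + 0.27 mL = 300 μL total → factor 300/30 = 10
Step 3: 5-fold → factor 5
Step 4: 200 μL + 2300 μL = 2500 μL total → factor 2500/200 = 12.5
Step 5: 12-fold → factor 12
Step 6: 20 μL + 60 μL = 80 μL total → factor 80/20 = 4
Dilution factor to solution 3 = 1000; to solution 6 = 6 × 10^5
[solution 3]/[solution 6] = (factor to solution 6)/(factor to solution 3) = 6 × 10^5/1000 = 600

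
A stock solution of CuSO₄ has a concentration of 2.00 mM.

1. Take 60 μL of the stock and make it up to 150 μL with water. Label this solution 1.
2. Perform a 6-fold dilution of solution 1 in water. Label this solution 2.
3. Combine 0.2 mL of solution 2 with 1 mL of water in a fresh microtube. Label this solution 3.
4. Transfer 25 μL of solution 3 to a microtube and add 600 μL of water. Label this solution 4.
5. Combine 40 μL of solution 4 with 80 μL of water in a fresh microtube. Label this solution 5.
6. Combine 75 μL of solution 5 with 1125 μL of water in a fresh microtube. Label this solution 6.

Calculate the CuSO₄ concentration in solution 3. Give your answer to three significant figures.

Step 1: 60 μL brought to 150 μL → factor 150/60 = 2.5
Step 2: 6-fold → factor 6
Step 3: 0.2 mL + 1 mL = 1.2 mL total → factor 1.2/0.2 = 6
Dilution factor through solution 3 = 2.5 × 6 × 6 = 90
[solution 3] = 2.00 mM / 90 = 0.0222 mM

0.0222 mM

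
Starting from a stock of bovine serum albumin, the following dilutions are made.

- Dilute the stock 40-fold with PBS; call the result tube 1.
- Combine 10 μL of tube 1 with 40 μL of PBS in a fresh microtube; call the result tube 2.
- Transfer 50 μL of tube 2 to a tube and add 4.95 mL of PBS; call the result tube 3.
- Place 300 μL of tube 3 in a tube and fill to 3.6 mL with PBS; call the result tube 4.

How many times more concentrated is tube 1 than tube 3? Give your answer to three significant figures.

500

Step 1: 40-fold → factor 40
Step 2: 10 μL + 40 μL = 50 μL total → factor 50/10 = 5
Step 3: 50 μL + 4.95 mL = 5000 μL total → factor 5000/50 = 100
Dilution factor to tube 1 = 40; to tube 3 = 20000
[tube 1]/[tube 3] = (factor to tube 3)/(factor to tube 1) = 20000/40 = 500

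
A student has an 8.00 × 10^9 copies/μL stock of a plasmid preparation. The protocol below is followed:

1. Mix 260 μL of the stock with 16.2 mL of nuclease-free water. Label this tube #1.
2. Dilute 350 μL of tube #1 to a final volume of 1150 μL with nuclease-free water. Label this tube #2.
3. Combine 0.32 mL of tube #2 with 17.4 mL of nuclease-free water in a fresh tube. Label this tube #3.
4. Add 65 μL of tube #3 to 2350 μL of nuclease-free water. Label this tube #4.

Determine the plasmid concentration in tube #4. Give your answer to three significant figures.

Step 1: 260 μL + 16.2 mL = 16460 μL total → factor 16460/260 = 63.308
Step 2: 350 μL brought to 1150 μL → factor 1150/350 = 3.2857
Step 3: 0.32 mL + 17.4 mL = 17.72 mL total → factor 17.72/0.32 = 55.375
Step 4: 65 μL + 2350 μL = 2415 μL total → factor 2415/65 = 37.154
Overall dilution factor = 63.308 × 3.2857 × 55.375 × 37.154 = 4.2796 × 10^5
Final = 8.00 × 10^9 copies/μL / 4.2796 × 10^5 = 1.87 × 10^4 copies/μL

1.87 × 10^4 copies/μL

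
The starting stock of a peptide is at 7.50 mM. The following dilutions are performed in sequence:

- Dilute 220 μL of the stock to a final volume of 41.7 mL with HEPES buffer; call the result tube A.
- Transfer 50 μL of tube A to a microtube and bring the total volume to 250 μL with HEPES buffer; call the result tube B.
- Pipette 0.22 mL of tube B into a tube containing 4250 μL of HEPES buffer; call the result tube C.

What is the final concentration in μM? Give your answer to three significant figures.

0.389 μM

Step 1: 220 μL brought to 41.7 mL → factor 41700/220 = 189.55
Step 2: 50 μL brought to 250 μL → factor 250/50 = 5
Step 3: 0.22 mL + 4250 μL = 4.47 mL total → factor 4.47/0.22 = 20.318
Overall dilution factor = 189.55 × 5 × 20.318 = 19256
Final = 7.50 mM / 19256 = 0.0003895 mM = 0.389 μM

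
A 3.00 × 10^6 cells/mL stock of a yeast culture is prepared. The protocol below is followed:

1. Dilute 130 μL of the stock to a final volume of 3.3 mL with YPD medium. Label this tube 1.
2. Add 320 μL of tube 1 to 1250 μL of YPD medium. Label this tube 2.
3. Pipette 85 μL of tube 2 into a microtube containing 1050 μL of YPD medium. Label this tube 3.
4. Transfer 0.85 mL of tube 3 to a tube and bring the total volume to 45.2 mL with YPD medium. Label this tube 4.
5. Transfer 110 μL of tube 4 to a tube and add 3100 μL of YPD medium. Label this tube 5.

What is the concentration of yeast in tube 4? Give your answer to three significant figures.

Step 1: 130 μL brought to 3.3 mL → factor 3300/130 = 25.385
Step 2: 320 μL + 1250 μL = 1570 μL total → factor 1570/320 = 4.9062
Step 3: 85 μL + 1050 μL = 1135 μL total → factor 1135/85 = 13.353
Step 4: 0.85 mL brought to 45.2 mL → factor 45.2/0.85 = 53.176
Dilution factor through tube 4 = 25.385 × 4.9062 × 13.353 × 53.176 = 88433
[tube 4] = 3.00 × 10^6 cells/mL / 88433 = 33.9 cells/mL

33.9 cells/mL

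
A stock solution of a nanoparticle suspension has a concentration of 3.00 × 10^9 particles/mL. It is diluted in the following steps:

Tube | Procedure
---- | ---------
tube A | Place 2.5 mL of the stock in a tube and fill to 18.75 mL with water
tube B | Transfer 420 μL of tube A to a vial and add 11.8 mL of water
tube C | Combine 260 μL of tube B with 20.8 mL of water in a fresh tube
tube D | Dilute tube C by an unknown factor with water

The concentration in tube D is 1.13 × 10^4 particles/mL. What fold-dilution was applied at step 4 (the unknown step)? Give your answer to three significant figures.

15.0-fold

Step 1: 2.5 mL brought to 18.75 mL → factor 18.75/2.5 = 7.5
Step 2: 420 μL + 11.8 mL = 12220 μL total → factor 12220/420 = 29.095
Step 3: 260 μL + 20.8 mL = 21060 μL total → factor 21060/260 = 81
Step 4: unknown factor x
Product of known-step factors = 17675
Overall factor = 3.00 × 10^9 particles/mL / (1.13 × 10^4 particles/mL) = 2.6549 × 10^5
x = 2.6549 × 10^5 / 17675 = 15.0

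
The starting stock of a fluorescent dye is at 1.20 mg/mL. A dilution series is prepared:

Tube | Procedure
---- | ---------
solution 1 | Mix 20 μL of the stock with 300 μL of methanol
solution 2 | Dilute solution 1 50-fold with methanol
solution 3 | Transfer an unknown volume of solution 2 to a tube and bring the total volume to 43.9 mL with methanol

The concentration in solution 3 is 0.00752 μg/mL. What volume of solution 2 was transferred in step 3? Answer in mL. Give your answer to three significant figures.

0.220 mL

Step 1: 20 μL + 300 μL = 320 μL total → factor 320/20 = 16
Step 2: 50-fold → factor 50
Step 3: v brought to 43.9 mL → factor = 43.9 mL/v
Product of known-step factors = 800
Overall factor = 1.20 mg/mL / (0.00752 μg/mL) = 1.5957 × 10^5
Step-3 factor = 1.5957 × 10^5 / 800 = 199.47
v = 43.9 mL / 199.47 = 0.220 mL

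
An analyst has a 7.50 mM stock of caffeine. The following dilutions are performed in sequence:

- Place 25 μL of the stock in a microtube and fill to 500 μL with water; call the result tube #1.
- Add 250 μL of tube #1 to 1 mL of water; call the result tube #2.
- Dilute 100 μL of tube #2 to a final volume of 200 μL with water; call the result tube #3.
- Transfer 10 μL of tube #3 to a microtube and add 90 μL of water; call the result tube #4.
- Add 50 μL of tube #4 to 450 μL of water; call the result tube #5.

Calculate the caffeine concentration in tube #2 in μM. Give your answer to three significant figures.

Step 1: 25 μL brought to 500 μL → factor 500/25 = 20
Step 2: 250 μL + 1 mL = 1250 μL total → factor 1250/250 = 5
Dilution factor through tube #2 = 20 × 5 = 100
[tube #2] = 7.50 mM / 100 = 0.07500 mM = 75.0 μM

75.0 μM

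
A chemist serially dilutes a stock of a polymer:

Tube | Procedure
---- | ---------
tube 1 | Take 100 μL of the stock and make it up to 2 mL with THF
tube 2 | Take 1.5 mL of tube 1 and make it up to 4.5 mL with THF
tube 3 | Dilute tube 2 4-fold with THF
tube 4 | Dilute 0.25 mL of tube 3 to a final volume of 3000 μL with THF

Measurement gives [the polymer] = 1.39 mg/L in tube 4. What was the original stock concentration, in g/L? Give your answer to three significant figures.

Step 1: 100 μL brought to 2 mL → factor 2000/100 = 20
Step 2: 1.5 mL brought to 4.5 mL → factor 4.5/1.5 = 3
Step 3: 4-fold → factor 4
Step 4: 0.25 mL brought to 3000 μL → factor 3/0.25 = 12
Overall dilution factor = 20 × 3 × 4 × 12 = 2880
Stock = 1.39 mg/L × 2880 = 4003 mg/L = 4.00 g/L

4.00 g/L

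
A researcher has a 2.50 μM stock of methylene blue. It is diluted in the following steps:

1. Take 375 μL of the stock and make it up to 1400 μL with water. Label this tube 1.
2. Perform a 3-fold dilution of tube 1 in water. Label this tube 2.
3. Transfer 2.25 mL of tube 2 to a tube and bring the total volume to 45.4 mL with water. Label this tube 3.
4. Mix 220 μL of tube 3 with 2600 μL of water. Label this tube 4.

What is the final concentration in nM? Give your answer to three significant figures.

0.863 nM

Step 1: 375 μL brought to 1400 μL → factor 1400/375 = 3.7333
Step 2: 3-fold → factor 3
Step 3: 2.25 mL brought to 45.4 mL → factor 45.4/2.25 = 20.178
Step 4: 220 μL + 2600 μL = 2820 μL total → factor 2820/220 = 12.818
Overall dilution factor = 3.7333 × 3 × 20.178 × 12.818 = 2896.8
Final = 2.50 μM / 2896.8 = 0.0008630 μM = 0.863 nM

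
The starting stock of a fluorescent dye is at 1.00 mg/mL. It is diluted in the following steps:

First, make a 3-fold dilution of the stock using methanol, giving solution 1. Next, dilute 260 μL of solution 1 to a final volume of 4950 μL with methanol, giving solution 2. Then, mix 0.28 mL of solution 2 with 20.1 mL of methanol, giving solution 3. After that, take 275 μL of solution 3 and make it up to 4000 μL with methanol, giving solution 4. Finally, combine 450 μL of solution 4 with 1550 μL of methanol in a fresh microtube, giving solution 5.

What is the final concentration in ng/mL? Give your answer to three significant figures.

3.72 ng/mL

Step 1: 3-fold → factor 3
Step 2: 260 μL brought to 4950 μL → factor 4950/260 = 19.038
Step 3: 0.28 mL + 20.1 mL = 20.38 mL total → factor 20.38/0.28 = 72.786
Step 4: 275 μL brought to 4000 μL → factor 4000/275 = 14.545
Step 5: 450 μL + 1550 μL = 2000 μL total → factor 2000/450 = 4.4444
Overall dilution factor = 3 × 19.038 × 72.786 × 14.545 × 4.4444 = 2.6875 × 10^5
Final = 1.00 mg/mL / 2.6875 × 10^5 = 3.721 × 10^-6 mg/mL = 3.72 ng/mL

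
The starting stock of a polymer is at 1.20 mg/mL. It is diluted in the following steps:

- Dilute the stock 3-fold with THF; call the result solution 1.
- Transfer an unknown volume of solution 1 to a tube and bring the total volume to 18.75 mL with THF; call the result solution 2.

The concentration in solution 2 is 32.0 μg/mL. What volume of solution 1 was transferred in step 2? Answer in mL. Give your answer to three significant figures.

1.50 mL

Step 1: 3-fold → factor 3
Step 2: v brought to 18.75 mL → factor = 18.75 mL/v
Product of known-step factors = 3
Overall factor = 1.20 mg/mL / (32.0 μg/mL) = 37.5
Step-2 factor = 37.5 / 3 = 12.5
v = 18.75 mL / 12.5 = 1.50 mL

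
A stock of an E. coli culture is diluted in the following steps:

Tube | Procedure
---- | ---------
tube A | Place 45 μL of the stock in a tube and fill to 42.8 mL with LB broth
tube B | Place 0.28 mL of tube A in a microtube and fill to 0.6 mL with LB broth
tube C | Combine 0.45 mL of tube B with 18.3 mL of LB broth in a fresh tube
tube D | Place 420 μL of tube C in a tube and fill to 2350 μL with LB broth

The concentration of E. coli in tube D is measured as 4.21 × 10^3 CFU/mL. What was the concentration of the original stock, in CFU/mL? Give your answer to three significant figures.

2.00 × 10^9 CFU/mL

Step 1: 45 μL brought to 42.8 mL → factor 42800/45 = 951.11
Step 2: 0.28 mL brought to 0.6 mL → factor 0.6/0.28 = 2.1429
Step 3: 0.45 mL + 18.3 mL = 18.75 mL total → factor 18.75/0.45 = 41.667
Step 4: 420 μL brought to 2350 μL → factor 2350/420 = 5.5952
Overall dilution factor = 951.11 × 2.1429 × 41.667 × 5.5952 = 4.7515 × 10^5
Stock = 4.21 × 10^3 CFU/mL × 4.7515 × 10^5 = 2.00 × 10^9 CFU/mL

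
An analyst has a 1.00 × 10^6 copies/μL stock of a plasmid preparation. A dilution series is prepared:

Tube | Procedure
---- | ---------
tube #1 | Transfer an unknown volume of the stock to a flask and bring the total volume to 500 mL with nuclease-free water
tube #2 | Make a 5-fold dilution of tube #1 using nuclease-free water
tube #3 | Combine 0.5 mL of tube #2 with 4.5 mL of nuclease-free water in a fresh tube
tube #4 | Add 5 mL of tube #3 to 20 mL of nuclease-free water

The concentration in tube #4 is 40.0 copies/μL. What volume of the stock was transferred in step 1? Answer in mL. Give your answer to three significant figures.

5.00 mL

Step 1: v brought to 500 mL → factor = 500 mL/v
Step 2: 5-fold → factor 5
Step 3: 0.5 mL + 4.5 mL = 5 mL total → factor 5/0.5 = 10
Step 4: 5 mL + 20 mL = 25 mL total → factor 25/5 = 5
Product of known-step factors = 250
Overall factor = 1.00 × 10^6 copies/μL / (40.0 copies/μL) = 25000
Step-1 factor = 25000 / 250 = 100
v = 500 mL / 100 = 5.00 mL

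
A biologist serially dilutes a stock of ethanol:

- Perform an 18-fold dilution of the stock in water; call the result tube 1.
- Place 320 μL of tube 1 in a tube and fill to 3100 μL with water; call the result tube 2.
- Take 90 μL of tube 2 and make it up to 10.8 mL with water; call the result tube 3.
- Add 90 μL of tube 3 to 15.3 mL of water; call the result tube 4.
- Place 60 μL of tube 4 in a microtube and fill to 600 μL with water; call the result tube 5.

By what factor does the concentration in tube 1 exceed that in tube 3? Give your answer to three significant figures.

Step 1: 18-fold → factor 18
Step 2: 320 μL brought to 3100 μL → factor 3100/320 = 9.6875
Step 3: 90 μL brought to 10.8 mL → factor 10800/90 = 120
Dilution factor to tube 1 = 18; to tube 3 = 20925
[tube 1]/[tube 3] = (factor to tube 3)/(factor to tube 1) = 20925/18 = 1.16 × 10^3

1.16 × 10^3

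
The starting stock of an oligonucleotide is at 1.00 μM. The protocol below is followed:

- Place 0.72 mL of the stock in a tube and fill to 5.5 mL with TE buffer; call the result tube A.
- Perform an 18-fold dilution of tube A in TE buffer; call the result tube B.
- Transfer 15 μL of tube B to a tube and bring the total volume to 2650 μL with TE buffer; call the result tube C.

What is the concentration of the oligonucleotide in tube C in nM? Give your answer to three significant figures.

0.0412 nM

Step 1: 0.72 mL brought to 5.5 mL → factor 5.5/0.72 = 7.6389
Step 2: 18-fold → factor 18
Step 3: 15 μL brought to 2650 μL → factor 2650/15 = 176.67
Overall dilution factor = 7.6389 × 18 × 176.67 = 24292
Final = 1.00 μM / 24292 = 4.117 × 10^-5 μM = 0.0412 nM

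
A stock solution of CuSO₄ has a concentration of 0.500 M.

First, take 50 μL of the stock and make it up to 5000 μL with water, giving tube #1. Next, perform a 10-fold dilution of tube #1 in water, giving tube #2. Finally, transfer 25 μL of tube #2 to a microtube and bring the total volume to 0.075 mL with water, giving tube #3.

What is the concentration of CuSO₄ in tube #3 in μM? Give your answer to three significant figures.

167 μM

Step 1: 50 μL brought to 5000 μL → factor 5000/50 = 100
Step 2: 10-fold → factor 10
Step 3: 25 μL brought to 0.075 mL → factor 75/25 = 3
Overall dilution factor = 100 × 10 × 3 = 3000
Final = 0.500 M / 3000 = 0.0001667 M = 167 μM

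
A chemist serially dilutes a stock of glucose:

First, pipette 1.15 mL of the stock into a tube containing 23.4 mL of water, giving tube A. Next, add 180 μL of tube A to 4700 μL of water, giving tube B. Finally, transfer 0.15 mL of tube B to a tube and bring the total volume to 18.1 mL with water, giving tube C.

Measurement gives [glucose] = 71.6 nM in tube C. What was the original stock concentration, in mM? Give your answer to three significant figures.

Step 1: 1.15 mL + 23.4 mL = 24.55 mL total → factor 24.55/1.15 = 21.348
Step 2: 180 μL + 4700 μL = 4880 μL total → factor 4880/180 = 27.111
Step 3: 0.15 mL brought to 18.1 mL → factor 18.1/0.15 = 120.67
Overall dilution factor = 21.348 × 27.111 × 120.67 = 69837
Stock = 71.6 nM × 69837 = 5.000 × 10^6 nM = 5.00 mM

5.00 mM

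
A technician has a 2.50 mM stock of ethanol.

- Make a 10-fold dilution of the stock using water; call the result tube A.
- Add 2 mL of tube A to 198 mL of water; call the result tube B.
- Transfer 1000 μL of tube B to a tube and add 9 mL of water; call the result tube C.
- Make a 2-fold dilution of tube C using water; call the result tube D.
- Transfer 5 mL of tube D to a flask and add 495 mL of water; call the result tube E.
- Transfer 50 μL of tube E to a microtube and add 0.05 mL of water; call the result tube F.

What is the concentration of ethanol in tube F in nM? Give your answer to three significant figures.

Step 1: 10-fold → factor 10
Step 2: 2 mL + 198 mL = 200 mL total → factor 200/2 = 100
Step 3: 1000 μL + 9 mL = 10000 μL total → factor 10000/1000 = 10
Step 4: 2-fold → factor 2
Step 5: 5 mL + 495 mL = 500 mL total → factor 500/5 = 100
Step 6: 50 μL + 0.05 mL = 100 μL total → factor 100/50 = 2
Overall dilution factor = 10 × 100 × 10 × 2 × 100 × 2 = 4 × 10^6
Final = 2.50 mM / 4 × 10^6 = 6.250 × 10^-7 mM = 0.625 nM

0.625 nM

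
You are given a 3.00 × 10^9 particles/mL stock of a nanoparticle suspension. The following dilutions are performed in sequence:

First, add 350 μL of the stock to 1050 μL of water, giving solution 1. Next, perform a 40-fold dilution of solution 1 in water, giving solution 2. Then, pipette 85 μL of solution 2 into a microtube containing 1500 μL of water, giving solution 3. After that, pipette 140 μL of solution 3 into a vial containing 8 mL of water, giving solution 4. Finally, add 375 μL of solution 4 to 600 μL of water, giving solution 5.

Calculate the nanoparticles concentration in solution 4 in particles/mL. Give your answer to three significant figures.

1.73 × 10^4 particles/mL

Step 1: 350 μL + 1050 μL = 1400 μL total → factor 1400/350 = 4
Step 2: 40-fold → factor 40
Step 3: 85 μL + 1500 μL = 1585 μL total → factor 1585/85 = 18.647
Step 4: 140 μL + 8 mL = 8140 μL total → factor 8140/140 = 58.143
Dilution factor through solution 4 = 4 × 40 × 18.647 × 58.143 = 1.7347 × 10^5
[solution 4] = 3.00 × 10^9 particles/mL / 1.7347 × 10^5 = 1.73 × 10^4 particles/mL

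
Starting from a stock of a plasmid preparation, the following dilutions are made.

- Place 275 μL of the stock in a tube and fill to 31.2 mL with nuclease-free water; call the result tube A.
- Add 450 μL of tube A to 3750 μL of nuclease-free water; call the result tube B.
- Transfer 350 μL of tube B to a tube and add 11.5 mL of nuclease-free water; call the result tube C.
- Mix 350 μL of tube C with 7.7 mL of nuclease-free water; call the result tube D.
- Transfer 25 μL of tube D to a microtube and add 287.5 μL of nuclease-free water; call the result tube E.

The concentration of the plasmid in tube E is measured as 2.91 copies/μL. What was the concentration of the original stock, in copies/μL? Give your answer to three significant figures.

3.00 × 10^7 copies/μL

Step 1: 275 μL brought to 31.2 mL → factor 31200/275 = 113.45
Step 2: 450 μL + 3750 μL = 4200 μL total → factor 4200/450 = 9.3333
Step 3: 350 μL + 11.5 mL = 11850 μL total → factor 11850/350 = 33.857
Step 4: 350 μL + 7.7 mL = 8050 μL total → factor 8050/350 = 23
Step 5: 25 μL + 287.5 μL = 312.5 μL total → factor 312.5/25 = 12.5
Overall dilution factor = 113.45 × 9.3333 × 33.857 × 23 × 12.5 = 1.0307 × 10^7
Stock = 2.91 copies/μL × 1.0307 × 10^7 = 3.00 × 10^7 copies/μL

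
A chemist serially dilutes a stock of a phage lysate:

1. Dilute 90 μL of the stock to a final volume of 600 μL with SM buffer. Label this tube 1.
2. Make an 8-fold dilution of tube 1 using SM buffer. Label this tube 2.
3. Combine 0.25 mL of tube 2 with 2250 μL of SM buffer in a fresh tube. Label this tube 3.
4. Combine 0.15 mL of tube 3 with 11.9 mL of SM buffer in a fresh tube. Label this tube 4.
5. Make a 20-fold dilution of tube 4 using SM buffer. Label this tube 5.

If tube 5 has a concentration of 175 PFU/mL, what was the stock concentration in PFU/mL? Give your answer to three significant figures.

Step 1: 90 μL brought to 600 μL → factor 600/90 = 6.6667
Step 2: 8-fold → factor 8
Step 3: 0.25 mL + 2250 μL = 2.5 mL total → factor 2.5/0.25 = 10
Step 4: 0.15 mL + 11.9 mL = 12.05 mL total → factor 12.05/0.15 = 80.333
Step 5: 20-fold → factor 20
Overall dilution factor = 6.6667 × 8 × 10 × 80.333 × 20 = 8.5689 × 10^5
Stock = 175 PFU/mL × 8.5689 × 10^5 = 1.50 × 10^8 PFU/mL

1.50 × 10^8 PFU/mL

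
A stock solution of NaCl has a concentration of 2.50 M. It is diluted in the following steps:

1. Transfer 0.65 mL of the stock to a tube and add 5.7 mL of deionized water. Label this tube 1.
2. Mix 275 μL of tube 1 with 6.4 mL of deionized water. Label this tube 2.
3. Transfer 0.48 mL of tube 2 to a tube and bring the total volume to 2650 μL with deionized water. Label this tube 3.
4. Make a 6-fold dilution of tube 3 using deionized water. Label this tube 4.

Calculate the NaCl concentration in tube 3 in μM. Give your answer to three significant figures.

Step 1: 0.65 mL + 5.7 mL = 6.35 mL total → factor 6.35/0.65 = 9.7692
Step 2: 275 μL + 6.4 mL = 6675 μL total → factor 6675/275 = 24.273
Step 3: 0.48 mL brought to 2650 μL → factor 2.65/0.48 = 5.5208
Dilution factor through tube 3 = 9.7692 × 24.273 × 5.5208 = 1309.1
[tube 3] = 2.50 M / 1309.1 = 0.001910 M = 1.91 × 10^3 μM

1.91 × 10^3 μM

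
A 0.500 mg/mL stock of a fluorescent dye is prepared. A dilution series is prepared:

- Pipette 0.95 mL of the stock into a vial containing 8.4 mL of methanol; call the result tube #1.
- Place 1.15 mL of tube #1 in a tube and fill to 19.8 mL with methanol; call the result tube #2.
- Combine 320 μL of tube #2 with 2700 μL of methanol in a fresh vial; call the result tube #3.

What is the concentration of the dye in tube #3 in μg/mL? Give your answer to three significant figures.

Step 1: 0.95 mL + 8.4 mL = 9.35 mL total → factor 9.35/0.95 = 9.8421
Step 2: 1.15 mL brought to 19.8 mL → factor 19.8/1.15 = 17.217
Step 3: 320 μL + 2700 μL = 3020 μL total → factor 3020/320 = 9.4375
Overall dilution factor = 9.8421 × 17.217 × 9.4375 = 1599.2
Final = 0.500 mg/mL / 1599.2 = 0.0003126 mg/mL = 0.313 μg/mL

0.313 μg/mL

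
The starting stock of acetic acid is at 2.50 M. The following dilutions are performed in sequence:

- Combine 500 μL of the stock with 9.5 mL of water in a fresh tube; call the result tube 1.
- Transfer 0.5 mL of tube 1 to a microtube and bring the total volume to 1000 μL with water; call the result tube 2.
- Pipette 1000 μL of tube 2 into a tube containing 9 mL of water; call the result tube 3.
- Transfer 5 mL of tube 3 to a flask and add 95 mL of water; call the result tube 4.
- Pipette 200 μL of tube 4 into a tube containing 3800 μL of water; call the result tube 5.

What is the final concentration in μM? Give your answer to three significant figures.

Step 1: 500 μL + 9.5 mL = 10000 μL total → factor 10000/500 = 20
Step 2: 0.5 mL brought to 1000 μL → factor 1/0.5 = 2
Step 3: 1000 μL + 9 mL = 10000 μL total → factor 10000/1000 = 10
Step 4: 5 mL + 95 mL = 100 mL total → factor 100/5 = 20
Step 5: 200 μL + 3800 μL = 4000 μL total → factor 4000/200 = 20
Overall dilution factor = 20 × 2 × 10 × 20 × 20 = 1.6 × 10^5
Final = 2.50 M / 1.6 × 10^5 = 1.563 × 10^-5 M = 15.6 μM

15.6 μM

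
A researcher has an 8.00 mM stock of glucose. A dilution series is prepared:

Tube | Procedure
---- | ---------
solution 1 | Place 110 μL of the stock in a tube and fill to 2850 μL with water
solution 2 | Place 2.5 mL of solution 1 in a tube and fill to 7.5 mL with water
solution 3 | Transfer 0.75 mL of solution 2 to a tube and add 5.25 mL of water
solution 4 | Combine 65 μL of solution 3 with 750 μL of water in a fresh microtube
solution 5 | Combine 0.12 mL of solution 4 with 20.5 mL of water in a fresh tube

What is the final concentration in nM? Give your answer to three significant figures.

5.97 nM

Step 1: 110 μL brought to 2850 μL → factor 2850/110 = 25.909
Step 2: 2.5 mL brought to 7.5 mL → factor 7.5/2.5 = 3
Step 3: 0.75 mL + 5.25 mL = 6 mL total → factor 6/0.75 = 8
Step 4: 65 μL + 750 μL = 815 μL total → factor 815/65 = 12.538
Step 5: 0.12 mL + 20.5 mL = 20.62 mL total → factor 20.62/0.12 = 171.83
Overall dilution factor = 25.909 × 3 × 8 × 12.538 × 171.83 = 1.3397 × 10^6
Final = 8.00 mM / 1.3397 × 10^6 = 5.971 × 10^-6 mM = 5.97 nM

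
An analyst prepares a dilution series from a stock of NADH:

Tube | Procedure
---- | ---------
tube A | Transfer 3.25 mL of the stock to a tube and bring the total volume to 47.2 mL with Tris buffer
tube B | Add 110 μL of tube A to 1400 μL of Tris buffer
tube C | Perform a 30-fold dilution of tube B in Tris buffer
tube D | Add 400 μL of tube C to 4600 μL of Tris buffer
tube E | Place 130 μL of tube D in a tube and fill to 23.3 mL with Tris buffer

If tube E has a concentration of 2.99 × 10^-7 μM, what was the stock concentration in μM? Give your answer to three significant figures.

4.01 μM

Step 1: 3.25 mL brought to 47.2 mL → factor 47.2/3.25 = 14.523
Step 2: 110 μL + 1400 μL = 1510 μL total → factor 1510/110 = 13.727
Step 3: 30-fold → factor 30
Step 4: 400 μL + 4600 μL = 5000 μL total → factor 5000/400 = 12.5
Step 5: 130 μL brought to 23.3 mL → factor 23300/130 = 179.23
Overall dilution factor = 14.523 × 13.727 × 30 × 12.5 × 179.23 = 1.3399 × 10^7
Stock = 2.99 × 10^-7 μM × 1.3399 × 10^7 = 4.01 μM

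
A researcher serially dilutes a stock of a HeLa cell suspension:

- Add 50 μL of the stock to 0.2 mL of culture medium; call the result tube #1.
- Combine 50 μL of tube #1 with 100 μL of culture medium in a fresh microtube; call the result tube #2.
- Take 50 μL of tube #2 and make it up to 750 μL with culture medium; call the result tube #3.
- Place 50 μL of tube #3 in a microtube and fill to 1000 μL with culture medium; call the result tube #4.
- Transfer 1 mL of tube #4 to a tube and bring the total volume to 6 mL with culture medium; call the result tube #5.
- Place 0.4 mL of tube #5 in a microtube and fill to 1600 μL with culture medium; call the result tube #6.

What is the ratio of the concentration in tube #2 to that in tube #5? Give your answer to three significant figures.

Step 1: 50 μL + 0.2 mL = 250 μL total → factor 250/50 = 5
Step 2: 50 μL + 100 μL = 150 μL total → factor 150/50 = 3
Step 3: 50 μL brought to 750 μL → factor 750/50 = 15
Step 4: 50 μL brought to 1000 μL → factor 1000/50 = 20
Step 5: 1 mL brought to 6 mL → factor 6/1 = 6
Dilution factor to tube #2 = 15; to tube #5 = 27000
[tube #2]/[tube #5] = (factor to tube #5)/(factor to tube #2) = 27000/15 = 1.80 × 10^3

1.80 × 10^3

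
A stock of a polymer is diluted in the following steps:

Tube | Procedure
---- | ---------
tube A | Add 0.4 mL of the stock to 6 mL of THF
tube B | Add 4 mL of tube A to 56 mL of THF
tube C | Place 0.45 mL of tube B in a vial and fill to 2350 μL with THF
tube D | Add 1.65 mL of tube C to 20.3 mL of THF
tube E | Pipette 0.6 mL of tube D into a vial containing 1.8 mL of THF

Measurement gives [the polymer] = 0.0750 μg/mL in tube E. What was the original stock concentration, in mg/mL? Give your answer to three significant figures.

5.00 mg/mL

Step 1: 0.4 mL + 6 mL = 6.4 mL total → factor 6.4/0.4 = 16
Step 2: 4 mL + 56 mL = 60 mL total → factor 60/4 = 15
Step 3: 0.45 mL brought to 2350 μL → factor 2.35/0.45 = 5.2222
Step 4: 1.65 mL + 20.3 mL = 21.95 mL total → factor 21.95/1.65 = 13.303
Step 5: 0.6 mL + 1.8 mL = 2.4 mL total → factor 2.4/0.6 = 4
Overall dilution factor = 16 × 15 × 5.2222 × 13.303 × 4 = 66693
Stock = 0.0750 μg/mL × 66693 = 5002 μg/mL = 5.00 mg/mL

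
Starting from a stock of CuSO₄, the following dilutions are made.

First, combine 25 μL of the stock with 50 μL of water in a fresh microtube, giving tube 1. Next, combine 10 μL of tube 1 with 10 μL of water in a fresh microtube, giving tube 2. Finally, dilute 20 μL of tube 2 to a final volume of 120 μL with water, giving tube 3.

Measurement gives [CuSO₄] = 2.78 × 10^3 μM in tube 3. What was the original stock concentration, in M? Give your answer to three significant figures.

0.100 M

Step 1: 25 μL + 50 μL = 75 μL total → factor 75/25 = 3
Step 2: 10 μL + 10 μL = 20 μL total → factor 20/10 = 2
Step 3: 20 μL brought to 120 μL → factor 120/20 = 6
Overall dilution factor = 3 × 2 × 6 = 36
Stock = 2.78 × 10^3 μM × 36 = 1.001 × 10^5 μM = 0.100 M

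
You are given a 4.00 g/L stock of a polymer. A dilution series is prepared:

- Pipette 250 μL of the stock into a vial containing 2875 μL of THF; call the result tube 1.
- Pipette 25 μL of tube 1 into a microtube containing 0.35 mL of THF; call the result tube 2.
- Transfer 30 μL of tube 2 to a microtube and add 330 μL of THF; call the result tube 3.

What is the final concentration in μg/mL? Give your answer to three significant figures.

Step 1: 250 μL + 2875 μL = 3125 μL total → factor 3125/250 = 12.5
Step 2: 25 μL + 0.35 mL = 375 μL total → factor 375/25 = 15
Step 3: 30 μL + 330 μL = 360 μL total → factor 360/30 = 12
Overall dilution factor = 12.5 × 15 × 12 = 2250
Final = 4.00 g/L / 2250 = 0.001778 g/L = 1.78 μg/mL

1.78 μg/mL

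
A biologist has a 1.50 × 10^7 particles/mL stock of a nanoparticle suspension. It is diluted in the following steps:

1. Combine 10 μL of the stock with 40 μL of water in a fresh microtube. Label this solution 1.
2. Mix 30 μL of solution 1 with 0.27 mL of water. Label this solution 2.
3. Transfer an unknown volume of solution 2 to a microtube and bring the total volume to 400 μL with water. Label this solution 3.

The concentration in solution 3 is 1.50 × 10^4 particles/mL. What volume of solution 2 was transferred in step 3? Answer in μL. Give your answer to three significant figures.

Step 1: 10 μL + 40 μL = 50 μL total → factor 50/10 = 5
Step 2: 30 μL + 0.27 mL = 300 μL total → factor 300/30 = 10
Step 3: v brought to 400 μL → factor = 400 μL/v
Product of known-step factors = 50
Overall factor = 1.50 × 10^7 particles/mL / (1.50 × 10^4 particles/mL) = 1000
Step-3 factor = 1000 / 50 = 20
v = 400 μL / 20 = 20.0 μL

20.0 μL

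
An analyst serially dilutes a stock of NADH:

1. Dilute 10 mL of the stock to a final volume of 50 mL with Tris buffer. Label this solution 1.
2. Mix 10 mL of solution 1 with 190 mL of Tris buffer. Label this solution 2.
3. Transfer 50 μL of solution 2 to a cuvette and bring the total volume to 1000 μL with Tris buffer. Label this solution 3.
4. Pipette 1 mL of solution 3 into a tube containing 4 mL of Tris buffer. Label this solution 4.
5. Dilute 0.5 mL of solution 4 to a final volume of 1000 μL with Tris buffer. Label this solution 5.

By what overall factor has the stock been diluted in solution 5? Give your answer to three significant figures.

Step 1: 10 mL brought to 50 mL → factor 50/10 = 5
Step 2: 10 mL + 190 mL = 200 mL total → factor 200/10 = 20
Step 3: 50 μL brought to 1000 μL → factor 1000/50 = 20
Step 4: 1 mL + 4 mL = 5 mL total → factor 5/1 = 5
Step 5: 0.5 mL brought to 1000 μL → factor 1/0.5 = 2
Overall dilution factor = 5 × 20 × 20 × 5 × 2 = 20000

2.00 × 10^4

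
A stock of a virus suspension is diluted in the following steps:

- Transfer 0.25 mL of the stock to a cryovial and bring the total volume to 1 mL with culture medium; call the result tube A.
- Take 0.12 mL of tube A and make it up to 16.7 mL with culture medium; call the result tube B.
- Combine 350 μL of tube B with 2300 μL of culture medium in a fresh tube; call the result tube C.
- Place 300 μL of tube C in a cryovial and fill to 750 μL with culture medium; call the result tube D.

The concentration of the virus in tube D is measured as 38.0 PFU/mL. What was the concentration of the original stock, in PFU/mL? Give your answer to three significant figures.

Step 1: 0.25 mL brought to 1 mL → factor 1/0.25 = 4
Step 2: 0.12 mL brought to 16.7 mL → factor 16.7/0.12 = 139.17
Step 3: 350 μL + 2300 μL = 2650 μL total → factor 2650/350 = 7.5714
Step 4: 300 μL brought to 750 μL → factor 750/300 = 2.5
Overall dilution factor = 4 × 139.17 × 7.5714 × 2.5 = 10537
Stock = 38.0 PFU/mL × 10537 = 4.00 × 10^5 PFU/mL

4.00 × 10^5 PFU/mL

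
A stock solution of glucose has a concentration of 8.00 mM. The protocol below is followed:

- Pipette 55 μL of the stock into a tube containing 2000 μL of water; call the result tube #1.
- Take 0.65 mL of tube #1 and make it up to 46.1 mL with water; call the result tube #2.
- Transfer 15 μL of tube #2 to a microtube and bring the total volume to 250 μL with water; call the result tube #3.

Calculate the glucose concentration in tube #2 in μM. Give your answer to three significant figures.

Step 1: 55 μL + 2000 μL = 2055 μL total → factor 2055/55 = 37.364
Step 2: 0.65 mL brought to 46.1 mL → factor 46.1/0.65 = 70.923
Dilution factor through tube #2 = 37.364 × 70.923 = 2649.9
[tube #2] = 8.00 mM / 2649.9 = 0.003019 mM = 3.02 μM

3.02 μM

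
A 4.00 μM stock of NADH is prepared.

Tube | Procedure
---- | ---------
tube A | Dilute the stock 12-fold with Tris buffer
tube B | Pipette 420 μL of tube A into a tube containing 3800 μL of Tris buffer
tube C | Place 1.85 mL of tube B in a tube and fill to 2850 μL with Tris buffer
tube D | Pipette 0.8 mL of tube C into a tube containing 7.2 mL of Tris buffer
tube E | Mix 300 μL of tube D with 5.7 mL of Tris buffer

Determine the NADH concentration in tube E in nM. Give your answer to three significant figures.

Step 1: 12-fold → factor 12
Step 2: 420 μL + 3800 μL = 4220 μL total → factor 4220/420 = 10.048
Step 3: 1.85 mL brought to 2850 μL → factor 2.85/1.85 = 1.5405
Step 4: 0.8 mL + 7.2 mL = 8 mL total → factor 8/0.8 = 10
Step 5: 300 μL + 5.7 mL = 6000 μL total → factor 6000/300 = 20
Overall dilution factor = 12 × 10.048 × 1.5405 × 10 × 20 = 37149
Final = 4.00 μM / 37149 = 0.0001077 μM = 0.108 nM

0.108 nM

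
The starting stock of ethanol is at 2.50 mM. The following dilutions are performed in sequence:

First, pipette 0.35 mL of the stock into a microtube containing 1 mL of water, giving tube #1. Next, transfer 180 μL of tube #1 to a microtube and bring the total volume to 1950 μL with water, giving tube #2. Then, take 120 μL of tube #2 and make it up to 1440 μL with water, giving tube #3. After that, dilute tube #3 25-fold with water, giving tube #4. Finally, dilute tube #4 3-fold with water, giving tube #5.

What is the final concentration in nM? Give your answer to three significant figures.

Step 1: 0.35 mL + 1 mL = 1.35 mL total → factor 1.35/0.35 = 3.8571
Step 2: 180 μL brought to 1950 μL → factor 1950/180 = 10.833
Step 3: 120 μL brought to 1440 μL → factor 1440/120 = 12
Step 4: 25-fold → factor 25
Step 5: 3-fold → factor 3
Overall dilution factor = 3.8571 × 10.833 × 12 × 25 × 3 = 37607
Final = 2.50 mM / 37607 = 6.648 × 10^-5 mM = 66.5 nM

66.5 nM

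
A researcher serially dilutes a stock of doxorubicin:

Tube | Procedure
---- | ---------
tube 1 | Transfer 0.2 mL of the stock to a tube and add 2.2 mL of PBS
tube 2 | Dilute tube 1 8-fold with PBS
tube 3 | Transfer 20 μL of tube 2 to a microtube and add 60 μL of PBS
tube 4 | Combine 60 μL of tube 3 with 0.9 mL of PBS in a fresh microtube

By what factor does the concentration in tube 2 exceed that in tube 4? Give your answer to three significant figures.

Step 1: 0.2 mL + 2.2 mL = 2.4 mL total → factor 2.4/0.2 = 12
Step 2: 8-fold → factor 8
Step 3: 20 μL + 60 μL = 80 μL total → factor 80/20 = 4
Step 4: 60 μL + 0.9 mL = 960 μL total → factor 960/60 = 16
Dilution factor to tube 2 = 96; to tube 4 = 6144
[tube 2]/[tube 4] = (factor to tube 4)/(factor to tube 2) = 6144/96 = 64.0

64.0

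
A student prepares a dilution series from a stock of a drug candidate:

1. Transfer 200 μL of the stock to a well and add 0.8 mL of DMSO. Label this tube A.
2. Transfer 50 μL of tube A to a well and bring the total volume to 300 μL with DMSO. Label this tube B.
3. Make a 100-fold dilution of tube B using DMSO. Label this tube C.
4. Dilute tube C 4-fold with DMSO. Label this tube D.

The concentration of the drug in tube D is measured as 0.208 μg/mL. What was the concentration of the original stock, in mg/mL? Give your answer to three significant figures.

2.50 mg/mL

Step 1: 200 μL + 0.8 mL = 1000 μL total → factor 1000/200 = 5
Step 2: 50 μL brought to 300 μL → factor 300/50 = 6
Step 3: 100-fold → factor 100
Step 4: 4-fold → factor 4
Overall dilution factor = 5 × 6 × 100 × 4 = 12000
Stock = 0.208 μg/mL × 12000 = 2496 μg/mL = 2.50 mg/mL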